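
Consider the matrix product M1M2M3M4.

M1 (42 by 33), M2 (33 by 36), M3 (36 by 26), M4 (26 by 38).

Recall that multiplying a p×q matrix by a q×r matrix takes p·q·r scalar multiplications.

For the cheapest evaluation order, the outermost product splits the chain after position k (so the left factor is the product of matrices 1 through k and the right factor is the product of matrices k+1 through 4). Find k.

3

Adjacent pairs: M1M2 = 42·33·36 = 49896; M2M3 = 33·36·26 = 30888; M3M4 = 36·26·38 = 35568.
Length 3: M1..M3: k=1: 0+30888+42·33·26=66924; k=2: 49896+0+42·36·26=89208 → min 66924 | M2..M4: k=2: 0+35568+33·36·38=80712; k=3: 30888+0+33·26·38=63492 → min 63492.
Top-level splits: k=1: (M1..M1)·(M2..M4) → 0+63492+42·33·38 = 116160; k=2: (M1..M2)·(M3..M4) → 49896+35568+42·36·38 = 142920; k=3: (M1..M3)·(M4..M4) → 66924+0+42·26·38 = 108420.
Best split is after M3, i.e. k = 3.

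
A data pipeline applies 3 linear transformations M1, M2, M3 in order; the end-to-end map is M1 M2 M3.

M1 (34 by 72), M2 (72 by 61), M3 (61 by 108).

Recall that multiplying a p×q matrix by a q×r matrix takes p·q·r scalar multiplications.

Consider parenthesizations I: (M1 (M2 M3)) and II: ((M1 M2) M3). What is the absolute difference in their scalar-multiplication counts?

365400

Order I = (M1 (M2 M3)): (M2 M3): 72×61 by 61×108 → 72×108, cost 72·61·108 = 474336; (M1 (M2 M3)): 34×72 by 72×108 → 34×108, cost 34·72·108 = 264384; cumulative 738720. Total 738720.
Order II = ((M1 M2) M3): (M1 M2): 34×72 by 72×61 → 34×61, cost 34·72·61 = 149328; ((M1 M2) M3): 34×61 by 61×108 → 34×108, cost 34·61·108 = 223992; cumulative 373320. Total 373320.
Difference: |738720 − 373320| = 365400.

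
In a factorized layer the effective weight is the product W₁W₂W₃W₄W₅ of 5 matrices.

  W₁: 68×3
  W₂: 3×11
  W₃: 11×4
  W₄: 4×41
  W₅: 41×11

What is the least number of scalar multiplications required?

4221

Adjacent pairs: W₁W₂ = 68·3·11 = 2244; W₂W₃ = 3·11·4 = 132; W₃W₄ = 11·4·41 = 1804; W₄W₅ = 4·41·11 = 1804.
Length 3: W₁..W₃: k=1: 0+132+68·3·4=948; k=2: 2244+0+68·11·4=5236 → min 948 | W₂..W₄: k=2: 0+1804+3·11·41=3157; k=3: 132+0+3·4·41=624 → min 624 | W₃..W₅: k=3: 0+1804+11·4·11=2288; k=4: 1804+0+11·41·11=6765 → min 2288.
Length 4: W₁..W₄: k=1: 0+624+68·3·41=8988; k=2: 2244+1804+68·11·41=34716; k=3: 948+0+68·4·41=12100 → min 8988 | W₂..W₅: k=2: 0+2288+3·11·11=2651; k=3: 132+1804+3·4·11=2068; k=4: 624+0+3·41·11=1977 → min 1977.
Length 5: W₁..W₅: k=1: 0+1977+68·3·11=4221; k=2: 2244+2288+68·11·11=12760; k=3: 948+1804+68·4·11=5744; k=4: 8988+0+68·41·11=39656 → min 4221.
Optimal order: (W₁(((W₂W₃)W₄)W₅)) with cost 4221.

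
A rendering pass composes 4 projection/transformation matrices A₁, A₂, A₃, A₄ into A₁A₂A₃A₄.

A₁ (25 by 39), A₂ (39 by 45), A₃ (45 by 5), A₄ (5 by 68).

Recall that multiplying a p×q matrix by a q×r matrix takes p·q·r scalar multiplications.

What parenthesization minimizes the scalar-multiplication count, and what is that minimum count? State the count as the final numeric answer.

Adjacent pairs: A₁A₂ = 25·39·45 = 43875; A₂A₃ = 39·45·5 = 8775; A₃A₄ = 45·5·68 = 15300.
Length 3: A₁..A₃: k=1: 0+8775+25·39·5=13650; k=2: 43875+0+25·45·5=49500 → min 13650 | A₂..A₄: k=2: 0+15300+39·45·68=134640; k=3: 8775+0+39·5·68=22035 → min 22035.
Length 4: A₁..A₄: k=1: 0+22035+25·39·68=88335; k=2: 43875+15300+25·45·68=135675; k=3: 13650+0+25·5·68=22150 → min 22150.
Optimal parenthesization: ((A₁(A₂A₃))A₄) with cost 22150.

22150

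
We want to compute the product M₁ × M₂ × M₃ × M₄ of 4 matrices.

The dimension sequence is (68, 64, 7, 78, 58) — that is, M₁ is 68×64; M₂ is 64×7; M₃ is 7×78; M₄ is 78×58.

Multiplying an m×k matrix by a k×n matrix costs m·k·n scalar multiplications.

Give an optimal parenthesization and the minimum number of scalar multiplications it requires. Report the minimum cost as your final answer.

Adjacent pairs: M₁M₂ = 68·64·7 = 30464; M₂M₃ = 64·7·78 = 34944; M₃M₄ = 7·78·58 = 31668.
Length 3: M₁..M₃: k=1: 0+34944+68·64·78=374400; k=2: 30464+0+68·7·78=67592 → min 67592 | M₂..M₄: k=2: 0+31668+64·7·58=57652; k=3: 34944+0+64·78·58=324480 → min 57652.
Length 4: M₁..M₄: k=1: 0+57652+68·64·58=310068; k=2: 30464+31668+68·7·58=89740; k=3: 67592+0+68·78·58=375224 → min 89740.
Optimal parenthesization: ((M₁ × M₂) × (M₃ × M₄)) with cost 89740.

89740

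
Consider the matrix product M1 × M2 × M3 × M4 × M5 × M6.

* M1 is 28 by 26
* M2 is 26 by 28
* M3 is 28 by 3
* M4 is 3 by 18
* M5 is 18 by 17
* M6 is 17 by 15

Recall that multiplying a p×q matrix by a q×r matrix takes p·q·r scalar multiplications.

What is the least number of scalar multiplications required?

7311

Adjacent pairs: M1M2 = 28·26·28 = 20384; M2M3 = 26·28·3 = 2184; M3M4 = 28·3·18 = 1512; M4M5 = 3·18·17 = 918; M5M6 = 18·17·15 = 4590.
Length 3: M1..M3: k=1: 0+2184+28·26·3=4368; k=2: 20384+0+28·28·3=22736 → min 4368 | M2..M4: k=2: 0+1512+26·28·18=14616; k=3: 2184+0+26·3·18=3588 → min 3588 | M3..M5: k=3: 0+918+28·3·17=2346; k=4: 1512+0+28·18·17=10080 → min 2346 | M4..M6: k=4: 0+4590+3·18·15=5400; k=5: 918+0+3·17·15=1683 → min 1683.
Length 4: M1..M4: k=1: 0+3588+28·26·18=16692; k=2: 20384+1512+28·28·18=36008; k=3: 4368+0+28·3·18=5880 → min 5880 | M2..M5: k=2: 0+2346+26·28·17=14722; k=3: 2184+918+26·3·17=4428; k=4: 3588+0+26·18·17=11544 → min 4428 | M3..M6: k=3: 0+1683+28·3·15=2943; k=4: 1512+4590+28·18·15=13662; k=5: 2346+0+28·17·15=9486 → min 2943.
Length 5: M1..M5: k=1: 0+4428+28·26·17=16804; k=2: 20384+2346+28·28·17=36058; k=3: 4368+918+28·3·17=6714; k=4: 5880+0+28·18·17=14448 → min 6714 | M2..M6: k=2: 0+2943+26·28·15=13863; k=3: 2184+1683+26·3·15=5037; k=4: 3588+4590+26·18·15=15198; k=5: 4428+0+26·17·15=11058 → min 5037.
Length 6: M1..M6: k=1: 0+5037+28·26·15=15957; k=2: 20384+2943+28·28·15=35087; k=3: 4368+1683+28·3·15=7311; k=4: 5880+4590+28·18·15=18030; k=5: 6714+0+28·17·15=13854 → min 7311.
Optimal order: ((M1 × (M2 × M3)) × ((M4 × M5) × M6)) with cost 7311.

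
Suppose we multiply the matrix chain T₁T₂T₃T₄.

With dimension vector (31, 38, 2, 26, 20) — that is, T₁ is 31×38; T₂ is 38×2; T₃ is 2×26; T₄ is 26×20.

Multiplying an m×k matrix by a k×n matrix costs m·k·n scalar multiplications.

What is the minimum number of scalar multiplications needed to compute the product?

Adjacent pairs: T₁T₂ = 31·38·2 = 2356; T₂T₃ = 38·2·26 = 1976; T₃T₄ = 2·26·20 = 1040.
Length 3: T₁..T₃: k=1: 0+1976+31·38·26=32604; k=2: 2356+0+31·2·26=3968 → min 3968 | T₂..T₄: k=2: 0+1040+38·2·20=2560; k=3: 1976+0+38·26·20=21736 → min 2560.
Length 4: T₁..T₄: k=1: 0+2560+31·38·20=26120; k=2: 2356+1040+31·2·20=4636; k=3: 3968+0+31·26·20=20088 → min 4636.
Optimal order: ((T₁T₂)(T₃T₄)) with cost 4636.

4636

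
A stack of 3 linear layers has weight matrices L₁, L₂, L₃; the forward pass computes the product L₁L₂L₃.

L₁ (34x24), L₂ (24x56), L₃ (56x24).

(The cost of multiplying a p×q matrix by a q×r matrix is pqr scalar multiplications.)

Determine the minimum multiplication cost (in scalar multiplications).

Order (L₁(L₂L₃)): (L₂L₃): 24×56 by 56×24 → 24×24, cost 24·56·24 = 32256; (L₁(L₂L₃)): 34×24 by 24×24 → 34×24, cost 34·24·24 = 19584; cumulative 51840. Total 51840.
Order ((L₁L₂)L₃): (L₁L₂): 34×24 by 24×56 → 34×56, cost 34·24·56 = 45696; ((L₁L₂)L₃): 34×56 by 56×24 → 34×24, cost 34·56·24 = 45696; cumulative 91392. Total 91392.
Minimum: 51840.

51840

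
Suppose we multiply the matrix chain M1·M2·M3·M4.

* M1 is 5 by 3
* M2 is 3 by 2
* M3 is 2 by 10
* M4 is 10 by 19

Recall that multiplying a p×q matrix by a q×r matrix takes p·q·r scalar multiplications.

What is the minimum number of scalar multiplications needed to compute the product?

Adjacent pairs: M1M2 = 5·3·2 = 30; M2M3 = 3·2·10 = 60; M3M4 = 2·10·19 = 380.
Length 3: M1..M3: k=1: 0+60+5·3·10=210; k=2: 30+0+5·2·10=130 → min 130 | M2..M4: k=2: 0+380+3·2·19=494; k=3: 60+0+3·10·19=630 → min 494.
Length 4: M1..M4: k=1: 0+494+5·3·19=779; k=2: 30+380+5·2·19=600; k=3: 130+0+5·10·19=1080 → min 600.
Optimal order: ((M1·M2)·(M3·M4)) with cost 600.

600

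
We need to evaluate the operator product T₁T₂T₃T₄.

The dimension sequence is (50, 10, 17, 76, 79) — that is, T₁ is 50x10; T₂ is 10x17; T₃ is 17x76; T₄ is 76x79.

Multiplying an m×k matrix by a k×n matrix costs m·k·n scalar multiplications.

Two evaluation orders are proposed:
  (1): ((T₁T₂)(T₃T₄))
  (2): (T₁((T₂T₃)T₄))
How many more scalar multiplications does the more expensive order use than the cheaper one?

Order (1) = ((T₁T₂)(T₃T₄)): (T₁T₂): 50×10 by 10×17 → 50×17, cost 50·10·17 = 8500; (T₃T₄): 17×76 by 76×79 → 17×79, cost 17·76·79 = 102068; ((T₁T₂)(T₃T₄)): 50×17 by 17×79 → 50×79, cost 50·17·79 = 67150; cumulative 177718. Total 177718.
Order (2) = (T₁((T₂T₃)T₄)): (T₂T₃): 10×17 by 17×76 → 10×76, cost 10·17·76 = 12920; ((T₂T₃)T₄): 10×76 by 76×79 → 10×79, cost 10·76·79 = 60040; cumulative 72960; (T₁((T₂T₃)T₄)): 50×10 by 10×79 → 50×79, cost 50·10·79 = 39500; cumulative 112460. Total 112460.
Difference: |177718 − 112460| = 65258.

65258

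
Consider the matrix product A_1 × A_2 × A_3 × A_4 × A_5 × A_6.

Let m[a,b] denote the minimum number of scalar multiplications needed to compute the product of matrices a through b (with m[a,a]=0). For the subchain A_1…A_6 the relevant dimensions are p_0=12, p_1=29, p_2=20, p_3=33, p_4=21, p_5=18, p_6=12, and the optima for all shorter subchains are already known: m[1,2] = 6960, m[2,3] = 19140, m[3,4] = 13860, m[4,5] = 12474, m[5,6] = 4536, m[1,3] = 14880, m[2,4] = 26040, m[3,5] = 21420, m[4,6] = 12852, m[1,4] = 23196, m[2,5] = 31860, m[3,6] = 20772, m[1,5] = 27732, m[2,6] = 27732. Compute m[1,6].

m[1,6] = min over k∈[1,5] of m[1,k]+m[k+1,6]+p_{0}·p_k·p_{6}.
k=1: 0 + 27732 + 12·29·12 = 31908; k=2: 6960 + 20772 + 12·20·12 = 30612; k=3: 14880 + 12852 + 12·33·12 = 32484; k=4: 23196 + 4536 + 12·21·12 = 30756; k=5: 27732 + 0 + 12·18·12 = 30324.
Minimum: 30324 at k=5.

30324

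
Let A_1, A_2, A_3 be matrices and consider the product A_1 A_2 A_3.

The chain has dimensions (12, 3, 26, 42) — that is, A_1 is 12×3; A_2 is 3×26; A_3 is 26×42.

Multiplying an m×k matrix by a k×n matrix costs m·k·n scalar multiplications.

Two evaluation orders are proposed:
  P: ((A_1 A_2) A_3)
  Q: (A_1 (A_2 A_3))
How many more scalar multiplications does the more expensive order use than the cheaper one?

9252

Order P = ((A_1 A_2) A_3): (A_1 A_2): 12×3 by 3×26 → 12×26, cost 12·3·26 = 936; ((A_1 A_2) A_3): 12×26 by 26×42 → 12×42, cost 12·26·42 = 13104; cumulative 14040. Total 14040.
Order Q = (A_1 (A_2 A_3)): (A_2 A_3): 3×26 by 26×42 → 3×42, cost 3·26·42 = 3276; (A_1 (A_2 A_3)): 12×3 by 3×42 → 12×42, cost 12·3·42 = 1512; cumulative 4788. Total 4788.
Difference: |14040 − 4788| = 9252.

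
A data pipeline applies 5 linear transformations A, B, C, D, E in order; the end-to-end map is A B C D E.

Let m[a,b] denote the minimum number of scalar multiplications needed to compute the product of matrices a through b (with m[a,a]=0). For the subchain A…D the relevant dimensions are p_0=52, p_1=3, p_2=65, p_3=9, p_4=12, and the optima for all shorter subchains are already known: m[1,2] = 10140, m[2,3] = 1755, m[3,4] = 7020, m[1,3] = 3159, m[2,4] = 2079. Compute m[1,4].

3951

m[1,4] = min over k∈[1,3] of m[1,k]+m[k+1,4]+p_{0}·p_k·p_{4}.
k=1: 0 + 2079 + 52·3·12 = 3951; k=2: 10140 + 7020 + 52·65·12 = 57720; k=3: 3159 + 0 + 52·9·12 = 8775.
Minimum: 3951 at k=1.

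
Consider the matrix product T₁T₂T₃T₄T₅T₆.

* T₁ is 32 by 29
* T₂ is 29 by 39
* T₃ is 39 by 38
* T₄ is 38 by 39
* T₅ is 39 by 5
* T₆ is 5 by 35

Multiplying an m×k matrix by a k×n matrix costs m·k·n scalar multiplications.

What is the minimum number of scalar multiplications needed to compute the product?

30715

Adjacent pairs: T₁T₂ = 32·29·39 = 36192; T₂T₃ = 29·39·38 = 42978; T₃T₄ = 39·38·39 = 57798; T₄T₅ = 38·39·5 = 7410; T₅T₆ = 39·5·35 = 6825.
Length 3: T₁..T₃: k=1: 0+42978+32·29·38=78242; k=2: 36192+0+32·39·38=83616 → min 78242 | T₂..T₄: k=2: 0+57798+29·39·39=101907; k=3: 42978+0+29·38·39=85956 → min 85956 | T₃..T₅: k=3: 0+7410+39·38·5=14820; k=4: 57798+0+39·39·5=65403 → min 14820 | T₄..T₆: k=4: 0+6825+38·39·35=58695; k=5: 7410+0+38·5·35=14060 → min 14060.
Length 4: T₁..T₄: k=1: 0+85956+32·29·39=122148; k=2: 36192+57798+32·39·39=142662; k=3: 78242+0+32·38·39=125666 → min 122148 | T₂..T₅: k=2: 0+14820+29·39·5=20475; k=3: 42978+7410+29·38·5=55898; k=4: 85956+0+29·39·5=91611 → min 20475 | T₃..T₆: k=3: 0+14060+39·38·35=65930; k=4: 57798+6825+39·39·35=117858; k=5: 14820+0+39·5·35=21645 → min 21645.
Length 5: T₁..T₅: k=1: 0+20475+32·29·5=25115; k=2: 36192+14820+32·39·5=57252; k=3: 78242+7410+32·38·5=91732; k=4: 122148+0+32·39·5=128388 → min 25115 | T₂..T₆: k=2: 0+21645+29·39·35=61230; k=3: 42978+14060+29·38·35=95608; k=4: 85956+6825+29·39·35=132366; k=5: 20475+0+29·5·35=25550 → min 25550.
Length 6: T₁..T₆: k=1: 0+25550+32·29·35=58030; k=2: 36192+21645+32·39·35=101517; k=3: 78242+14060+32·38·35=134862; k=4: 122148+6825+32·39·35=172653; k=5: 25115+0+32·5·35=30715 → min 30715.
Optimal order: ((T₁(T₂(T₃(T₄T₅))))T₆) with cost 30715.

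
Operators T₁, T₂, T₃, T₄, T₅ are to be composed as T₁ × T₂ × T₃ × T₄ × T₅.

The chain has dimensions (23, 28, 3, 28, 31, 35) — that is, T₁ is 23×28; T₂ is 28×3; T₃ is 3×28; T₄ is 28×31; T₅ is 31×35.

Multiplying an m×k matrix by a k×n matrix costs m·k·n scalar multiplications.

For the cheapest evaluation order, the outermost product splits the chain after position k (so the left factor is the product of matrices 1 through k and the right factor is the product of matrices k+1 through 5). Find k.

2

Adjacent pairs: T₁T₂ = 23·28·3 = 1932; T₂T₃ = 28·3·28 = 2352; T₃T₄ = 3·28·31 = 2604; T₄T₅ = 28·31·35 = 30380.
Length 3: T₁..T₃: k=1: 0+2352+23·28·28=20384; k=2: 1932+0+23·3·28=3864 → min 3864 | T₂..T₄: k=2: 0+2604+28·3·31=5208; k=3: 2352+0+28·28·31=26656 → min 5208 | T₃..T₅: k=3: 0+30380+3·28·35=33320; k=4: 2604+0+3·31·35=5859 → min 5859.
Length 4: T₁..T₄: k=1: 0+5208+23·28·31=25172; k=2: 1932+2604+23·3·31=6675; k=3: 3864+0+23·28·31=23828 → min 6675 | T₂..T₅: k=2: 0+5859+28·3·35=8799; k=3: 2352+30380+28·28·35=60172; k=4: 5208+0+28·31·35=35588 → min 8799.
Top-level splits: k=1: (T₁..T₁)·(T₂..T₅) → 0+8799+23·28·35 = 31339; k=2: (T₁..T₂)·(T₃..T₅) → 1932+5859+23·3·35 = 10206; k=3: (T₁..T₃)·(T₄..T₅) → 3864+30380+23·28·35 = 56784; k=4: (T₁..T₄)·(T₅..T₅) → 6675+0+23·31·35 = 31630.
Best split is after T₂, i.e. k = 2.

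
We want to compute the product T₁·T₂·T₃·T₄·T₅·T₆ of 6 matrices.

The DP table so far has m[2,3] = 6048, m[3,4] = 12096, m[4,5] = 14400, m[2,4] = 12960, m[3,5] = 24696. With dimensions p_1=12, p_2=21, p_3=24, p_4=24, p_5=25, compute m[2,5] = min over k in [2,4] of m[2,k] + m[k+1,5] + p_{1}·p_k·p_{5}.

m[2,5] = min over k∈[2,4] of m[2,k]+m[k+1,5]+p_{1}·p_k·p_{5}.
k=2: 0 + 24696 + 12·21·25 = 30996; k=3: 6048 + 14400 + 12·24·25 = 27648; k=4: 12960 + 0 + 12·24·25 = 20160.
Minimum: 20160 at k=4.

20160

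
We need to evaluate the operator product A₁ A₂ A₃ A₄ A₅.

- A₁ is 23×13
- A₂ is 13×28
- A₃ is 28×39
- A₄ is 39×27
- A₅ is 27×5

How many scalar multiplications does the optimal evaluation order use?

14040

Adjacent pairs: A₁A₂ = 23·13·28 = 8372; A₂A₃ = 13·28·39 = 14196; A₃A₄ = 28·39·27 = 29484; A₄A₅ = 39·27·5 = 5265.
Length 3: A₁..A₃: k=1: 0+14196+23·13·39=25857; k=2: 8372+0+23·28·39=33488 → min 25857 | A₂..A₄: k=2: 0+29484+13·28·27=39312; k=3: 14196+0+13·39·27=27885 → min 27885 | A₃..A₅: k=3: 0+5265+28·39·5=10725; k=4: 29484+0+28·27·5=33264 → min 10725.
Length 4: A₁..A₄: k=1: 0+27885+23·13·27=35958; k=2: 8372+29484+23·28·27=55244; k=3: 25857+0+23·39·27=50076 → min 35958 | A₂..A₅: k=2: 0+10725+13·28·5=12545; k=3: 14196+5265+13·39·5=21996; k=4: 27885+0+13·27·5=29640 → min 12545.
Length 5: A₁..A₅: k=1: 0+12545+23·13·5=14040; k=2: 8372+10725+23·28·5=22317; k=3: 25857+5265+23·39·5=35607; k=4: 35958+0+23·27·5=39063 → min 14040.
Optimal order: (A₁ (A₂ (A₃ (A₄ A₅)))) with cost 14040.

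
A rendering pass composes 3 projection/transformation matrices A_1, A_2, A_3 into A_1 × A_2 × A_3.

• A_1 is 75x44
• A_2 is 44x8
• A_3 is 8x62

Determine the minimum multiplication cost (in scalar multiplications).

Order (A_1 × (A_2 × A_3)): (A_2 × A_3): 44×8 by 8×62 → 44×62, cost 44·8·62 = 21824; (A_1 × (A_2 × A_3)): 75×44 by 44×62 → 75×62, cost 75·44·62 = 204600; cumulative 226424. Total 226424.
Order ((A_1 × A_2) × A_3): (A_1 × A_2): 75×44 by 44×8 → 75×8, cost 75·44·8 = 26400; ((A_1 × A_2) × A_3): 75×8 by 8×62 → 75×62, cost 75·8·62 = 37200; cumulative 63600. Total 63600.
Minimum: 63600.

63600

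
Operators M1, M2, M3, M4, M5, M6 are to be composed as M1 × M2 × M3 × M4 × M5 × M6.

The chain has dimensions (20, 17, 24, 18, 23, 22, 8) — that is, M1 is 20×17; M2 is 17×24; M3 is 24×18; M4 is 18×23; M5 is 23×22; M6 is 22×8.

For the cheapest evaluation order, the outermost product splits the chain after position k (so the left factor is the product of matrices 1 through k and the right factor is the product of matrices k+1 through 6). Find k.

Adjacent pairs: M1M2 = 20·17·24 = 8160; M2M3 = 17·24·18 = 7344; M3M4 = 24·18·23 = 9936; M4M5 = 18·23·22 = 9108; M5M6 = 23·22·8 = 4048.
Length 3: M1..M3: k=1: 0+7344+20·17·18=13464; k=2: 8160+0+20·24·18=16800 → min 13464 | M2..M4: k=2: 0+9936+17·24·23=19320; k=3: 7344+0+17·18·23=14382 → min 14382 | M3..M5: k=3: 0+9108+24·18·22=18612; k=4: 9936+0+24·23·22=22080 → min 18612 | M4..M6: k=4: 0+4048+18·23·8=7360; k=5: 9108+0+18·22·8=12276 → min 7360.
Length 4: M1..M4: k=1: 0+14382+20·17·23=22202; k=2: 8160+9936+20·24·23=29136; k=3: 13464+0+20·18·23=21744 → min 21744 | M2..M5: k=2: 0+18612+17·24·22=27588; k=3: 7344+9108+17·18·22=23184; k=4: 14382+0+17·23·22=22984 → min 22984 | M3..M6: k=3: 0+7360+24·18·8=10816; k=4: 9936+4048+24·23·8=18400; k=5: 18612+0+24·22·8=22836 → min 10816.
Length 5: M1..M5: k=1: 0+22984+20·17·22=30464; k=2: 8160+18612+20·24·22=37332; k=3: 13464+9108+20·18·22=30492; k=4: 21744+0+20·23·22=31864 → min 30464 | M2..M6: k=2: 0+10816+17·24·8=14080; k=3: 7344+7360+17·18·8=17152; k=4: 14382+4048+17·23·8=21558; k=5: 22984+0+17·22·8=25976 → min 14080.
Top-level splits: k=1: (M1..M1)·(M2..M6) → 0+14080+20·17·8 = 16800; k=2: (M1..M2)·(M3..M6) → 8160+10816+20·24·8 = 22816; k=3: (M1..M3)·(M4..M6) → 13464+7360+20·18·8 = 23704; k=4: (M1..M4)·(M5..M6) → 21744+4048+20·23·8 = 29472; k=5: (M1..M5)·(M6..M6) → 30464+0+20·22·8 = 33984.
Best split is after M1, i.e. k = 1.

1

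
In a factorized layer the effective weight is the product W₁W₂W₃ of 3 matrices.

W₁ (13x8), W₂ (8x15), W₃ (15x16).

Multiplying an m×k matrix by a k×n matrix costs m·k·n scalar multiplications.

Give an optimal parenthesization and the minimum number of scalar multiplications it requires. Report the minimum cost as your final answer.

(W₁(W₂W₃)): cost 3584.
((W₁W₂)W₃): cost 4680.
Optimal: (W₁(W₂W₃)) with cost 3584.

3584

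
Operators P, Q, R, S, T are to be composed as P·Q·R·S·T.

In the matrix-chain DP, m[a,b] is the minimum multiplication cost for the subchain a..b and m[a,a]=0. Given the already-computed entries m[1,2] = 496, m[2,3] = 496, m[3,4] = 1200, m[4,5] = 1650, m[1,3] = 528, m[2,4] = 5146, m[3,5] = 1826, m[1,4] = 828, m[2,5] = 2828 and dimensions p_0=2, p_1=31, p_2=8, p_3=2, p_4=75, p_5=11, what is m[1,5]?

m[1,5] = min over k∈[1,4] of m[1,k]+m[k+1,5]+p_{0}·p_k·p_{5}.
k=1: 0 + 2828 + 2·31·11 = 3510; k=2: 496 + 1826 + 2·8·11 = 2498; k=3: 528 + 1650 + 2·2·11 = 2222; k=4: 828 + 0 + 2·75·11 = 2478.
Minimum: 2222 at k=3.

2222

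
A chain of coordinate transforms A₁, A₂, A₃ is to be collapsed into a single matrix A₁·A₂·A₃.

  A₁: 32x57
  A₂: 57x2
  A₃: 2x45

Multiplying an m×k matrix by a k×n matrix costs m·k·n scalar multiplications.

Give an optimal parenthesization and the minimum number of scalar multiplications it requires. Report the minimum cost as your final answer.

6528

(A₁·(A₂·A₃)): cost 87210.
((A₁·A₂)·A₃): cost 6528.
Optimal: ((A₁·A₂)·A₃) with cost 6528.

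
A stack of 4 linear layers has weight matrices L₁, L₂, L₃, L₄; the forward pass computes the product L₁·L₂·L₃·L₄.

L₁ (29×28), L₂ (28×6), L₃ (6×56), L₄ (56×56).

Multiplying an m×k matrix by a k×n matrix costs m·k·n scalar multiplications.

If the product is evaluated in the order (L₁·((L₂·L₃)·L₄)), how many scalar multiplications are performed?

142688

(L₂·L₃): 28×6 by 6×56 → 28×56, cost 28·6·56 = 9408
((L₂·L₃)·L₄): 28×56 by 56×56 → 28×56, cost 28·56·56 = 87808; cumulative 97216
(L₁·((L₂·L₃)·L₄)): 29×28 by 28×56 → 29×56, cost 29·28·56 = 45472; cumulative 142688
Total: 142688 scalar multiplications.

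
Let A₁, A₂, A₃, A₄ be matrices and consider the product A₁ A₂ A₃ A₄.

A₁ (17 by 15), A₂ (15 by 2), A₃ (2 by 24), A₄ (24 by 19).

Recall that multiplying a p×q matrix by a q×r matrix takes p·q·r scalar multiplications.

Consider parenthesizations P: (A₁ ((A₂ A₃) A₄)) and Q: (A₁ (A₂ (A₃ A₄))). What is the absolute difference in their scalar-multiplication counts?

Order P = (A₁ ((A₂ A₃) A₄)): (A₂ A₃): 15×2 by 2×24 → 15×24, cost 15·2·24 = 720; ((A₂ A₃) A₄): 15×24 by 24×19 → 15×19, cost 15·24·19 = 6840; cumulative 7560; (A₁ ((A₂ A₃) A₄)): 17×15 by 15×19 → 17×19, cost 17·15·19 = 4845; cumulative 12405. Total 12405.
Order Q = (A₁ (A₂ (A₃ A₄))): (A₃ A₄): 2×24 by 24×19 → 2×19, cost 2·24·19 = 912; (A₂ (A₃ A₄)): 15×2 by 2×19 → 15×19, cost 15·2·19 = 570; cumulative 1482; (A₁ (A₂ (A₃ A₄))): 17×15 by 15×19 → 17×19, cost 17·15·19 = 4845; cumulative 6327. Total 6327.
Difference: |12405 − 6327| = 6078.

6078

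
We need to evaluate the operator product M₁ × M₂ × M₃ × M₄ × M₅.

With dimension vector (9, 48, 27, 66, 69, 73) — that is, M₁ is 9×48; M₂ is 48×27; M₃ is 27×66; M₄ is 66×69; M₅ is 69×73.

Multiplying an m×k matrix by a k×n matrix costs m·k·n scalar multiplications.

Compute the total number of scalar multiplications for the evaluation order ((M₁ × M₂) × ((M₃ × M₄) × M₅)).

288360

(M₁ × M₂): 9×48 by 48×27 → 9×27, cost 9·48·27 = 11664
(M₃ × M₄): 27×66 by 66×69 → 27×69, cost 27·66·69 = 122958
((M₃ × M₄) × M₅): 27×69 by 69×73 → 27×73, cost 27·69·73 = 135999; cumulative 258957
((M₁ × M₂) × ((M₃ × M₄) × M₅)): 9×27 by 27×73 → 9×73, cost 9·27·73 = 17739; cumulative 288360
Total: 288360 scalar multiplications.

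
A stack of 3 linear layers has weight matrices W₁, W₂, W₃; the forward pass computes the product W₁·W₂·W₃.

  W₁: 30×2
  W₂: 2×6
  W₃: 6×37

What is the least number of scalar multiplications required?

Order (W₁·(W₂·W₃)): (W₂·W₃): 2×6 by 6×37 → 2×37, cost 2·6·37 = 444; (W₁·(W₂·W₃)): 30×2 by 2×37 → 30×37, cost 30·2·37 = 2220; cumulative 2664. Total 2664.
Order ((W₁·W₂)·W₃): (W₁·W₂): 30×2 by 2×6 → 30×6, cost 30·2·6 = 360; ((W₁·W₂)·W₃): 30×6 by 6×37 → 30×37, cost 30·6·37 = 6660; cumulative 7020. Total 7020.
Minimum: 2664.

2664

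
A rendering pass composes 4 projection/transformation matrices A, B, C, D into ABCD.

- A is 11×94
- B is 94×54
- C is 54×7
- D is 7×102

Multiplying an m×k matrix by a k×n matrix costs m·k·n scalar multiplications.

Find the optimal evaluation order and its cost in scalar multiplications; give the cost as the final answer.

50624

Adjacent pairs: AB = 11·94·54 = 55836; BC = 94·54·7 = 35532; CD = 54·7·102 = 38556.
Length 3: A..C: k=1: 0+35532+11·94·7=42770; k=2: 55836+0+11·54·7=59994 → min 42770 | B..D: k=2: 0+38556+94·54·102=556308; k=3: 35532+0+94·7·102=102648 → min 102648.
Length 4: A..D: k=1: 0+102648+11·94·102=208116; k=2: 55836+38556+11·54·102=154980; k=3: 42770+0+11·7·102=50624 → min 50624.
Optimal parenthesization: ((A(BC))D) with cost 50624.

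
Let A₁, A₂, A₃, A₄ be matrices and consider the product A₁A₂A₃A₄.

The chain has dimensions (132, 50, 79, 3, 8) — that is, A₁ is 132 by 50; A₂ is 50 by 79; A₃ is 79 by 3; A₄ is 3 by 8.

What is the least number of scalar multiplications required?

34818

Adjacent pairs: A₁A₂ = 132·50·79 = 521400; A₂A₃ = 50·79·3 = 11850; A₃A₄ = 79·3·8 = 1896.
Length 3: A₁..A₃: k=1: 0+11850+132·50·3=31650; k=2: 521400+0+132·79·3=552684 → min 31650 | A₂..A₄: k=2: 0+1896+50·79·8=33496; k=3: 11850+0+50·3·8=13050 → min 13050.
Length 4: A₁..A₄: k=1: 0+13050+132·50·8=65850; k=2: 521400+1896+132·79·8=606720; k=3: 31650+0+132·3·8=34818 → min 34818.
Optimal order: ((A₁(A₂A₃))A₄) with cost 34818.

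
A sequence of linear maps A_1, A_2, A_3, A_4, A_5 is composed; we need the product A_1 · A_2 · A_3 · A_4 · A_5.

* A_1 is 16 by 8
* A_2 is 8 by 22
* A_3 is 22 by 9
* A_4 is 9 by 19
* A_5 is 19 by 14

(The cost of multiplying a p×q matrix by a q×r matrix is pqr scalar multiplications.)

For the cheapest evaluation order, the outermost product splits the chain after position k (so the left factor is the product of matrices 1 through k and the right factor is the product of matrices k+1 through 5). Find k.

Adjacent pairs: A_1A_2 = 16·8·22 = 2816; A_2A_3 = 8·22·9 = 1584; A_3A_4 = 22·9·19 = 3762; A_4A_5 = 9·19·14 = 2394.
Length 3: A_1..A_3: k=1: 0+1584+16·8·9=2736; k=2: 2816+0+16·22·9=5984 → min 2736 | A_2..A_4: k=2: 0+3762+8·22·19=7106; k=3: 1584+0+8·9·19=2952 → min 2952 | A_3..A_5: k=3: 0+2394+22·9·14=5166; k=4: 3762+0+22·19·14=9614 → min 5166.
Length 4: A_1..A_4: k=1: 0+2952+16·8·19=5384; k=2: 2816+3762+16·22·19=13266; k=3: 2736+0+16·9·19=5472 → min 5384 | A_2..A_5: k=2: 0+5166+8·22·14=7630; k=3: 1584+2394+8·9·14=4986; k=4: 2952+0+8·19·14=5080 → min 4986.
Top-level splits: k=1: (A_1..A_1)·(A_2..A_5) → 0+4986+16·8·14 = 6778; k=2: (A_1..A_2)·(A_3..A_5) → 2816+5166+16·22·14 = 12910; k=3: (A_1..A_3)·(A_4..A_5) → 2736+2394+16·9·14 = 7146; k=4: (A_1..A_4)·(A_5..A_5) → 5384+0+16·19·14 = 9640.
Best split is after A_1, i.e. k = 1.

1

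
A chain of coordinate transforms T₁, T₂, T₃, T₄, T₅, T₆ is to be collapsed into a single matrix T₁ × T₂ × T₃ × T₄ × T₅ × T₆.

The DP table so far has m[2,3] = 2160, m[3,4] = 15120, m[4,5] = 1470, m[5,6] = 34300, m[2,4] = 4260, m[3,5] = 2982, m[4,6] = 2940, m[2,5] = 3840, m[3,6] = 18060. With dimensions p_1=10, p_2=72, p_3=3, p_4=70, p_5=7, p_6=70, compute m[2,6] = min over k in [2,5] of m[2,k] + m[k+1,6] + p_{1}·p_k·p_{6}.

m[2,6] = min over k∈[2,5] of m[2,k]+m[k+1,6]+p_{1}·p_k·p_{6}.
k=2: 0 + 18060 + 10·72·70 = 68460; k=3: 2160 + 2940 + 10·3·70 = 7200; k=4: 4260 + 34300 + 10·70·70 = 87560; k=5: 3840 + 0 + 10·7·70 = 8740.
Minimum: 7200 at k=3.

7200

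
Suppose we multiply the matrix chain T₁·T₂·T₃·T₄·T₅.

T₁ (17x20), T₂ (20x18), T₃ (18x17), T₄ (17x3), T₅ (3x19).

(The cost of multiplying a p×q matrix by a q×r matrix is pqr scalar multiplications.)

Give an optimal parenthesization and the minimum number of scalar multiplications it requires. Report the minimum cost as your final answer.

Adjacent pairs: T₁T₂ = 17·20·18 = 6120; T₂T₃ = 20·18·17 = 6120; T₃T₄ = 18·17·3 = 918; T₄T₅ = 17·3·19 = 969.
Length 3: T₁..T₃: k=1: 0+6120+17·20·17=11900; k=2: 6120+0+17·18·17=11322 → min 11322 | T₂..T₄: k=2: 0+918+20·18·3=1998; k=3: 6120+0+20·17·3=7140 → min 1998 | T₃..T₅: k=3: 0+969+18·17·19=6783; k=4: 918+0+18·3·19=1944 → min 1944.
Length 4: T₁..T₄: k=1: 0+1998+17·20·3=3018; k=2: 6120+918+17·18·3=7956; k=3: 11322+0+17·17·3=12189 → min 3018 | T₂..T₅: k=2: 0+1944+20·18·19=8784; k=3: 6120+969+20·17·19=13549; k=4: 1998+0+20·3·19=3138 → min 3138.
Length 5: T₁..T₅: k=1: 0+3138+17·20·19=9598; k=2: 6120+1944+17·18·19=13878; k=3: 11322+969+17·17·19=17782; k=4: 3018+0+17·3·19=3987 → min 3987.
Optimal parenthesization: ((T₁·(T₂·(T₃·T₄)))·T₅) with cost 3987.

3987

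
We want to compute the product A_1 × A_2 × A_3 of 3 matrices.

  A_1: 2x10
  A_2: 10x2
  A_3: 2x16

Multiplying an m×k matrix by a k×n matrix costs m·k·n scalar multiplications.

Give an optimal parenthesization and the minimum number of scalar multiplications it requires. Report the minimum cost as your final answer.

104

(A_1 × (A_2 × A_3)): cost 640.
((A_1 × A_2) × A_3): cost 104.
Optimal: ((A_1 × A_2) × A_3) with cost 104.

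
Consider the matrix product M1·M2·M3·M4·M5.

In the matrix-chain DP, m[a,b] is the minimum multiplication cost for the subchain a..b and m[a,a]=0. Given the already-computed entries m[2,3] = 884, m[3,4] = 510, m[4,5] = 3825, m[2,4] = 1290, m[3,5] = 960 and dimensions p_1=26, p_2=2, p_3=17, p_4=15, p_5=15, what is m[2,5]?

m[2,5] = min over k∈[2,4] of m[2,k]+m[k+1,5]+p_{1}·p_k·p_{5}.
k=2: 0 + 960 + 26·2·15 = 1740; k=3: 884 + 3825 + 26·17·15 = 11339; k=4: 1290 + 0 + 26·15·15 = 7140.
Minimum: 1740 at k=2.

1740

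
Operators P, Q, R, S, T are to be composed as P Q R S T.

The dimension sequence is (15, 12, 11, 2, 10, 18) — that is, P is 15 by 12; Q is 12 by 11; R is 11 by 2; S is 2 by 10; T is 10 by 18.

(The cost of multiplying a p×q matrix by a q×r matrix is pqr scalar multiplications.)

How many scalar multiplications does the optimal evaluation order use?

Adjacent pairs: PQ = 15·12·11 = 1980; QR = 12·11·2 = 264; RS = 11·2·10 = 220; ST = 2·10·18 = 360.
Length 3: P..R: k=1: 0+264+15·12·2=624; k=2: 1980+0+15·11·2=2310 → min 624 | Q..S: k=2: 0+220+12·11·10=1540; k=3: 264+0+12·2·10=504 → min 504 | R..T: k=3: 0+360+11·2·18=756; k=4: 220+0+11·10·18=2200 → min 756.
Length 4: P..S: k=1: 0+504+15·12·10=2304; k=2: 1980+220+15·11·10=3850; k=3: 624+0+15·2·10=924 → min 924 | Q..T: k=2: 0+756+12·11·18=3132; k=3: 264+360+12·2·18=1056; k=4: 504+0+12·10·18=2664 → min 1056.
Length 5: P..T: k=1: 0+1056+15·12·18=4296; k=2: 1980+756+15·11·18=5706; k=3: 624+360+15·2·18=1524; k=4: 924+0+15·10·18=3624 → min 1524.
Optimal order: ((P (Q R)) (S T)) with cost 1524.

1524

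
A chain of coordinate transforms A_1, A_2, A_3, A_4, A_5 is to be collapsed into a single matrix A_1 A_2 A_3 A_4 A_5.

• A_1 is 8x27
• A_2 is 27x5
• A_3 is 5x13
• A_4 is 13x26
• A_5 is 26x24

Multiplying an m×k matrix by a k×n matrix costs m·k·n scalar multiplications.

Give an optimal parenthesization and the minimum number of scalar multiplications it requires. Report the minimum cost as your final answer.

Adjacent pairs: A_1A_2 = 8·27·5 = 1080; A_2A_3 = 27·5·13 = 1755; A_3A_4 = 5·13·26 = 1690; A_4A_5 = 13·26·24 = 8112.
Length 3: A_1..A_3: k=1: 0+1755+8·27·13=4563; k=2: 1080+0+8·5·13=1600 → min 1600 | A_2..A_4: k=2: 0+1690+27·5·26=5200; k=3: 1755+0+27·13·26=10881 → min 5200 | A_3..A_5: k=3: 0+8112+5·13·24=9672; k=4: 1690+0+5·26·24=4810 → min 4810.
Length 4: A_1..A_4: k=1: 0+5200+8·27·26=10816; k=2: 1080+1690+8·5·26=3810; k=3: 1600+0+8·13·26=4304 → min 3810 | A_2..A_5: k=2: 0+4810+27·5·24=8050; k=3: 1755+8112+27·13·24=18291; k=4: 5200+0+27·26·24=22048 → min 8050.
Length 5: A_1..A_5: k=1: 0+8050+8·27·24=13234; k=2: 1080+4810+8·5·24=6850; k=3: 1600+8112+8·13·24=12208; k=4: 3810+0+8·26·24=8802 → min 6850.
Optimal parenthesization: ((A_1 A_2) ((A_3 A_4) A_5)) with cost 6850.

6850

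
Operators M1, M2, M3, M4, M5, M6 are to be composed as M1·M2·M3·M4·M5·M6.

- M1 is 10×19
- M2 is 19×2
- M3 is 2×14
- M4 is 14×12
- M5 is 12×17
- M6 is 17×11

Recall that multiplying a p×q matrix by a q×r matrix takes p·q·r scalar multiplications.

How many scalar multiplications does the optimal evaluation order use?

1718

Adjacent pairs: M1M2 = 10·19·2 = 380; M2M3 = 19·2·14 = 532; M3M4 = 2·14·12 = 336; M4M5 = 14·12·17 = 2856; M5M6 = 12·17·11 = 2244.
Length 3: M1..M3: k=1: 0+532+10·19·14=3192; k=2: 380+0+10·2·14=660 → min 660 | M2..M4: k=2: 0+336+19·2·12=792; k=3: 532+0+19·14·12=3724 → min 792 | M3..M5: k=3: 0+2856+2·14·17=3332; k=4: 336+0+2·12·17=744 → min 744 | M4..M6: k=4: 0+2244+14·12·11=4092; k=5: 2856+0+14·17·11=5474 → min 4092.
Length 4: M1..M4: k=1: 0+792+10·19·12=3072; k=2: 380+336+10·2·12=956; k=3: 660+0+10·14·12=2340 → min 956 | M2..M5: k=2: 0+744+19·2·17=1390; k=3: 532+2856+19·14·17=7910; k=4: 792+0+19·12·17=4668 → min 1390 | M3..M6: k=3: 0+4092+2·14·11=4400; k=4: 336+2244+2·12·11=2844; k=5: 744+0+2·17·11=1118 → min 1118.
Length 5: M1..M5: k=1: 0+1390+10·19·17=4620; k=2: 380+744+10·2·17=1464; k=3: 660+2856+10·14·17=5896; k=4: 956+0+10·12·17=2996 → min 1464 | M2..M6: k=2: 0+1118+19·2·11=1536; k=3: 532+4092+19·14·11=7550; k=4: 792+2244+19·12·11=5544; k=5: 1390+0+19·17·11=4943 → min 1536.
Length 6: M1..M6: k=1: 0+1536+10·19·11=3626; k=2: 380+1118+10·2·11=1718; k=3: 660+4092+10·14·11=6292; k=4: 956+2244+10·12·11=4520; k=5: 1464+0+10·17·11=3334 → min 1718.
Optimal order: ((M1·M2)·(((M3·M4)·M5)·M6)) with cost 1718.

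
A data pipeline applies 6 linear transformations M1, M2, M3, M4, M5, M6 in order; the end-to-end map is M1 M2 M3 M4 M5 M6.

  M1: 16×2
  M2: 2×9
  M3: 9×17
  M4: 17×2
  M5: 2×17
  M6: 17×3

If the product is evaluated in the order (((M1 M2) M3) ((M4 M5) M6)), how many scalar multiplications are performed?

4997

(M1 M2): 16×2 by 2×9 → 16×9, cost 16·2·9 = 288
((M1 M2) M3): 16×9 by 9×17 → 16×17, cost 16·9·17 = 2448; cumulative 2736
(M4 M5): 17×2 by 2×17 → 17×17, cost 17·2·17 = 578
((M4 M5) M6): 17×17 by 17×3 → 17×3, cost 17·17·3 = 867; cumulative 1445
(((M1 M2) M3) ((M4 M5) M6)): 16×17 by 17×3 → 16×3, cost 16·17·3 = 816; cumulative 4997
Total: 4997 scalar multiplications.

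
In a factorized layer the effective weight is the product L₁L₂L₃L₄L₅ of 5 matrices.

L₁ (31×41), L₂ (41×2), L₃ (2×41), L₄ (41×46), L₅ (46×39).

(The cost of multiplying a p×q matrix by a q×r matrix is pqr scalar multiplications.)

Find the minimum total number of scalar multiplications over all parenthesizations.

Adjacent pairs: L₁L₂ = 31·41·2 = 2542; L₂L₃ = 41·2·41 = 3362; L₃L₄ = 2·41·46 = 3772; L₄L₅ = 41·46·39 = 73554.
Length 3: L₁..L₃: k=1: 0+3362+31·41·41=55473; k=2: 2542+0+31·2·41=5084 → min 5084 | L₂..L₄: k=2: 0+3772+41·2·46=7544; k=3: 3362+0+41·41·46=80688 → min 7544 | L₃..L₅: k=3: 0+73554+2·41·39=76752; k=4: 3772+0+2·46·39=7360 → min 7360.
Length 4: L₁..L₄: k=1: 0+7544+31·41·46=66010; k=2: 2542+3772+31·2·46=9166; k=3: 5084+0+31·41·46=63550 → min 9166 | L₂..L₅: k=2: 0+7360+41·2·39=10558; k=3: 3362+73554+41·41·39=142475; k=4: 7544+0+41·46·39=81098 → min 10558.
Length 5: L₁..L₅: k=1: 0+10558+31·41·39=60127; k=2: 2542+7360+31·2·39=12320; k=3: 5084+73554+31·41·39=128207; k=4: 9166+0+31·46·39=64780 → min 12320.
Optimal order: ((L₁L₂)((L₃L₄)L₅)) with cost 12320.

12320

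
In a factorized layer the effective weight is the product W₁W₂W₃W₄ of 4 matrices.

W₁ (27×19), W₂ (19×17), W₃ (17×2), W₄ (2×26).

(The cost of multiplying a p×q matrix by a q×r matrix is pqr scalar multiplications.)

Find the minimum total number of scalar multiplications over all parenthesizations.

3076

Adjacent pairs: W₁W₂ = 27·19·17 = 8721; W₂W₃ = 19·17·2 = 646; W₃W₄ = 17·2·26 = 884.
Length 3: W₁..W₃: k=1: 0+646+27·19·2=1672; k=2: 8721+0+27·17·2=9639 → min 1672 | W₂..W₄: k=2: 0+884+19·17·26=9282; k=3: 646+0+19·2·26=1634 → min 1634.
Length 4: W₁..W₄: k=1: 0+1634+27·19·26=14972; k=2: 8721+884+27·17·26=21539; k=3: 1672+0+27·2·26=3076 → min 3076.
Optimal order: ((W₁(W₂W₃))W₄) with cost 3076.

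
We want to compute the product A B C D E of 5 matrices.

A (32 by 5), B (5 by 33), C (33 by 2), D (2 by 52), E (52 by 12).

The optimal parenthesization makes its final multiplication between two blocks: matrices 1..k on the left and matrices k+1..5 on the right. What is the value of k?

Adjacent pairs: AB = 32·5·33 = 5280; BC = 5·33·2 = 330; CD = 33·2·52 = 3432; DE = 2·52·12 = 1248.
Length 3: A..C: k=1: 0+330+32·5·2=650; k=2: 5280+0+32·33·2=7392 → min 650 | B..D: k=2: 0+3432+5·33·52=12012; k=3: 330+0+5·2·52=850 → min 850 | C..E: k=3: 0+1248+33·2·12=2040; k=4: 3432+0+33·52·12=24024 → min 2040.
Length 4: A..D: k=1: 0+850+32·5·52=9170; k=2: 5280+3432+32·33·52=63624; k=3: 650+0+32·2·52=3978 → min 3978 | B..E: k=2: 0+2040+5·33·12=4020; k=3: 330+1248+5·2·12=1698; k=4: 850+0+5·52·12=3970 → min 1698.
Top-level splits: k=1: (A..A)·(B..E) → 0+1698+32·5·12 = 3618; k=2: (A..B)·(C..E) → 5280+2040+32·33·12 = 19992; k=3: (A..C)·(D..E) → 650+1248+32·2·12 = 2666; k=4: (A..D)·(E..E) → 3978+0+32·52·12 = 23946.
Best split is after C, i.e. k = 3.

3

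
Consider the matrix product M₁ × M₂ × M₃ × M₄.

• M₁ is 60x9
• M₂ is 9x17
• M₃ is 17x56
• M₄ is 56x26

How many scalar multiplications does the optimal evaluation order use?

35712

Adjacent pairs: M₁M₂ = 60·9·17 = 9180; M₂M₃ = 9·17·56 = 8568; M₃M₄ = 17·56·26 = 24752.
Length 3: M₁..M₃: k=1: 0+8568+60·9·56=38808; k=2: 9180+0+60·17·56=66300 → min 38808 | M₂..M₄: k=2: 0+24752+9·17·26=28730; k=3: 8568+0+9·56·26=21672 → min 21672.
Length 4: M₁..M₄: k=1: 0+21672+60·9·26=35712; k=2: 9180+24752+60·17·26=60452; k=3: 38808+0+60·56·26=126168 → min 35712.
Optimal order: (M₁ × ((M₂ × M₃) × M₄)) with cost 35712.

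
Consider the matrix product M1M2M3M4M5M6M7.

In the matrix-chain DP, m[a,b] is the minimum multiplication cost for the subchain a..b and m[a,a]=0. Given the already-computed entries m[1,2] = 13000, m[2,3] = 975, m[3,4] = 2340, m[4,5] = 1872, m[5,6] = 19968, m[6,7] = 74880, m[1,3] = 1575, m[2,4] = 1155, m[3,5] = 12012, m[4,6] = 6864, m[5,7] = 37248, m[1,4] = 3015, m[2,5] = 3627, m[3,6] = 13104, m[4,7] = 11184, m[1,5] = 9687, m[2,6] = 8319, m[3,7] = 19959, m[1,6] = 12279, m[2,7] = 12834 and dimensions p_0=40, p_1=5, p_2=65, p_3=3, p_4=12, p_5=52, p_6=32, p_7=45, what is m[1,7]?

18159

m[1,7] = min over k∈[1,6] of m[1,k]+m[k+1,7]+p_{0}·p_k·p_{7}.
k=1: 0 + 12834 + 40·5·45 = 21834; k=2: 13000 + 19959 + 40·65·45 = 149959; k=3: 1575 + 11184 + 40·3·45 = 18159; k=4: 3015 + 37248 + 40·12·45 = 61863; k=5: 9687 + 74880 + 40·52·45 = 178167; k=6: 12279 + 0 + 40·32·45 = 69879.
Minimum: 18159 at k=3.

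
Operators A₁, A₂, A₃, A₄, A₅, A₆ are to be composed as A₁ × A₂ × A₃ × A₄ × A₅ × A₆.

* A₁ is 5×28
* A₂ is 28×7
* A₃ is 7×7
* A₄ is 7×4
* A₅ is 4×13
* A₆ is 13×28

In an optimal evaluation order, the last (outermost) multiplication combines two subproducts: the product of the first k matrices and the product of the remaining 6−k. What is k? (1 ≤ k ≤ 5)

4

Adjacent pairs: A₁A₂ = 5·28·7 = 980; A₂A₃ = 28·7·7 = 1372; A₃A₄ = 7·7·4 = 196; A₄A₅ = 7·4·13 = 364; A₅A₆ = 4·13·28 = 1456.
Length 3: A₁..A₃: k=1: 0+1372+5·28·7=2352; k=2: 980+0+5·7·7=1225 → min 1225 | A₂..A₄: k=2: 0+196+28·7·4=980; k=3: 1372+0+28·7·4=2156 → min 980 | A₃..A₅: k=3: 0+364+7·7·13=1001; k=4: 196+0+7·4·13=560 → min 560 | A₄..A₆: k=4: 0+1456+7·4·28=2240; k=5: 364+0+7·13·28=2912 → min 2240.
Length 4: A₁..A₄: k=1: 0+980+5·28·4=1540; k=2: 980+196+5·7·4=1316; k=3: 1225+0+5·7·4=1365 → min 1316 | A₂..A₅: k=2: 0+560+28·7·13=3108; k=3: 1372+364+28·7·13=4284; k=4: 980+0+28·4·13=2436 → min 2436 | A₃..A₆: k=3: 0+2240+7·7·28=3612; k=4: 196+1456+7·4·28=2436; k=5: 560+0+7·13·28=3108 → min 2436.
Length 5: A₁..A₅: k=1: 0+2436+5·28·13=4256; k=2: 980+560+5·7·13=1995; k=3: 1225+364+5·7·13=2044; k=4: 1316+0+5·4·13=1576 → min 1576 | A₂..A₆: k=2: 0+2436+28·7·28=7924; k=3: 1372+2240+28·7·28=9100; k=4: 980+1456+28·4·28=5572; k=5: 2436+0+28·13·28=12628 → min 5572.
Top-level splits: k=1: (A₁..A₁)·(A₂..A₆) → 0+5572+5·28·28 = 9492; k=2: (A₁..A₂)·(A₃..A₆) → 980+2436+5·7·28 = 4396; k=3: (A₁..A₃)·(A₄..A₆) → 1225+2240+5·7·28 = 4445; k=4: (A₁..A₄)·(A₅..A₆) → 1316+1456+5·4·28 = 3332; k=5: (A₁..A₅)·(A₆..A₆) → 1576+0+5·13·28 = 3396.
Best split is after A₄, i.e. k = 4.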